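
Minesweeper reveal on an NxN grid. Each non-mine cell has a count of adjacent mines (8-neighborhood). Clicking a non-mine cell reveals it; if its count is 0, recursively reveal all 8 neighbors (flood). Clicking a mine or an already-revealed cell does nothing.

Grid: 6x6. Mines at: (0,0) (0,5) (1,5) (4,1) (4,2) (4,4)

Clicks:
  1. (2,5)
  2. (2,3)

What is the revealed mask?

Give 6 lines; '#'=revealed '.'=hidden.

Answer: .####.
#####.
######
#####.
......
......

Derivation:
Click 1 (2,5) count=1: revealed 1 new [(2,5)] -> total=1
Click 2 (2,3) count=0: revealed 19 new [(0,1) (0,2) (0,3) (0,4) (1,0) (1,1) (1,2) (1,3) (1,4) (2,0) (2,1) (2,2) (2,3) (2,4) (3,0) (3,1) (3,2) (3,3) (3,4)] -> total=20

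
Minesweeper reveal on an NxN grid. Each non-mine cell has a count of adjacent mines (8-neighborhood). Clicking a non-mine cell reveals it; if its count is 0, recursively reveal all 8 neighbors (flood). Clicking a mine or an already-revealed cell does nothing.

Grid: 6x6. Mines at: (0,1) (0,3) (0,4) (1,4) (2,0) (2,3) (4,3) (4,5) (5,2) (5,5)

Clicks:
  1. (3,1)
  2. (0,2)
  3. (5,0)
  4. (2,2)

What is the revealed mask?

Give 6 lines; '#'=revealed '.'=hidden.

Answer: ..#...
......
..#...
##....
##....
##....

Derivation:
Click 1 (3,1) count=1: revealed 1 new [(3,1)] -> total=1
Click 2 (0,2) count=2: revealed 1 new [(0,2)] -> total=2
Click 3 (5,0) count=0: revealed 5 new [(3,0) (4,0) (4,1) (5,0) (5,1)] -> total=7
Click 4 (2,2) count=1: revealed 1 new [(2,2)] -> total=8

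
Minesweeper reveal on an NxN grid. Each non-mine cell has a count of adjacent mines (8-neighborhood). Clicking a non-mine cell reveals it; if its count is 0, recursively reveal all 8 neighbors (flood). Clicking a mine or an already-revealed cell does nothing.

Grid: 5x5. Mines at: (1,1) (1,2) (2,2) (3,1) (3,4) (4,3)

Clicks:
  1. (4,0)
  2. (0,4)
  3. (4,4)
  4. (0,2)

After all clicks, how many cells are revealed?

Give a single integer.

Answer: 9

Derivation:
Click 1 (4,0) count=1: revealed 1 new [(4,0)] -> total=1
Click 2 (0,4) count=0: revealed 6 new [(0,3) (0,4) (1,3) (1,4) (2,3) (2,4)] -> total=7
Click 3 (4,4) count=2: revealed 1 new [(4,4)] -> total=8
Click 4 (0,2) count=2: revealed 1 new [(0,2)] -> total=9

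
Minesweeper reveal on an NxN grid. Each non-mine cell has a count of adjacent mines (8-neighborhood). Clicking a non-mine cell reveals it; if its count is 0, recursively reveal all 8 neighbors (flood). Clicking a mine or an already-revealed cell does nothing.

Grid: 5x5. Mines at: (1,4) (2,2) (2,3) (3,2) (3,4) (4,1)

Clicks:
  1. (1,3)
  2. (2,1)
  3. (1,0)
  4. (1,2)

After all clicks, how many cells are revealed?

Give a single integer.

Click 1 (1,3) count=3: revealed 1 new [(1,3)] -> total=1
Click 2 (2,1) count=2: revealed 1 new [(2,1)] -> total=2
Click 3 (1,0) count=0: revealed 10 new [(0,0) (0,1) (0,2) (0,3) (1,0) (1,1) (1,2) (2,0) (3,0) (3,1)] -> total=12
Click 4 (1,2) count=2: revealed 0 new [(none)] -> total=12

Answer: 12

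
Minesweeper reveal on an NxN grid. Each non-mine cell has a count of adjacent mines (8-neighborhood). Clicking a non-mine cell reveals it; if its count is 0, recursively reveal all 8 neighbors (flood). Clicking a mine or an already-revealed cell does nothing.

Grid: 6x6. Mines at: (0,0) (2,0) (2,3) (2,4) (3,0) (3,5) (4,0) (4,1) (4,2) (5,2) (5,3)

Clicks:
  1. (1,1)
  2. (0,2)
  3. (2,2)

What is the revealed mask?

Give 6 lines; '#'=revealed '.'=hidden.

Click 1 (1,1) count=2: revealed 1 new [(1,1)] -> total=1
Click 2 (0,2) count=0: revealed 9 new [(0,1) (0,2) (0,3) (0,4) (0,5) (1,2) (1,3) (1,4) (1,5)] -> total=10
Click 3 (2,2) count=1: revealed 1 new [(2,2)] -> total=11

Answer: .#####
.#####
..#...
......
......
......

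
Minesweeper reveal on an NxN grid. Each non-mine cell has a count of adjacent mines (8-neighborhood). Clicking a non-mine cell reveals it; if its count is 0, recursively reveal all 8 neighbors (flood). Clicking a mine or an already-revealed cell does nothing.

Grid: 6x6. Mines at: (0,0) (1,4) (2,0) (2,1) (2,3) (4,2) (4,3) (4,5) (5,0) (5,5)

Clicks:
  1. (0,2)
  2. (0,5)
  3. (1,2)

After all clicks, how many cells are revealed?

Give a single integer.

Answer: 7

Derivation:
Click 1 (0,2) count=0: revealed 6 new [(0,1) (0,2) (0,3) (1,1) (1,2) (1,3)] -> total=6
Click 2 (0,5) count=1: revealed 1 new [(0,5)] -> total=7
Click 3 (1,2) count=2: revealed 0 new [(none)] -> total=7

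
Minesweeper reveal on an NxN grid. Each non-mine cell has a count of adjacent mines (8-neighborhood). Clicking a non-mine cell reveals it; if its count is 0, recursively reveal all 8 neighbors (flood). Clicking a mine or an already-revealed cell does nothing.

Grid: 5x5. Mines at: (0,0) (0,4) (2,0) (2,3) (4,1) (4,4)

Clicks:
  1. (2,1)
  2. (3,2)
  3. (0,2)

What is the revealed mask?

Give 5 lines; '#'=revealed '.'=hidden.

Click 1 (2,1) count=1: revealed 1 new [(2,1)] -> total=1
Click 2 (3,2) count=2: revealed 1 new [(3,2)] -> total=2
Click 3 (0,2) count=0: revealed 6 new [(0,1) (0,2) (0,3) (1,1) (1,2) (1,3)] -> total=8

Answer: .###.
.###.
.#...
..#..
.....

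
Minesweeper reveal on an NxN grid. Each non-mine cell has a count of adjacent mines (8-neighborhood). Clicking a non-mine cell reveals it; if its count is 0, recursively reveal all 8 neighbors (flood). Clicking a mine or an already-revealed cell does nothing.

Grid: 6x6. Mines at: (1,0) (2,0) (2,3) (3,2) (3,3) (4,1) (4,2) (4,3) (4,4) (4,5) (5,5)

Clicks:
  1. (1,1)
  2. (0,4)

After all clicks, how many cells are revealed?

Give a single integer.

Answer: 14

Derivation:
Click 1 (1,1) count=2: revealed 1 new [(1,1)] -> total=1
Click 2 (0,4) count=0: revealed 13 new [(0,1) (0,2) (0,3) (0,4) (0,5) (1,2) (1,3) (1,4) (1,5) (2,4) (2,5) (3,4) (3,5)] -> total=14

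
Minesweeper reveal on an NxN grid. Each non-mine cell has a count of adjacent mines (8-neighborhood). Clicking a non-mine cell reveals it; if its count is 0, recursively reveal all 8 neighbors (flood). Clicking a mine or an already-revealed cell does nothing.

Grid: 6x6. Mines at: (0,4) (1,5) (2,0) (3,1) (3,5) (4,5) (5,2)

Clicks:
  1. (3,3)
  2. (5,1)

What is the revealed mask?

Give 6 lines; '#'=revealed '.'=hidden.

Click 1 (3,3) count=0: revealed 19 new [(0,0) (0,1) (0,2) (0,3) (1,0) (1,1) (1,2) (1,3) (1,4) (2,1) (2,2) (2,3) (2,4) (3,2) (3,3) (3,4) (4,2) (4,3) (4,4)] -> total=19
Click 2 (5,1) count=1: revealed 1 new [(5,1)] -> total=20

Answer: ####..
#####.
.####.
..###.
..###.
.#....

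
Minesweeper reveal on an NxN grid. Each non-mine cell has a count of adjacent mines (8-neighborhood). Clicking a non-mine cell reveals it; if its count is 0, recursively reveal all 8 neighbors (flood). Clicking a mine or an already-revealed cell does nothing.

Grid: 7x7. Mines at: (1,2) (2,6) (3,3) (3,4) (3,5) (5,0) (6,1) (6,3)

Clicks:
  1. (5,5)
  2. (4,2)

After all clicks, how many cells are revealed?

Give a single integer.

Click 1 (5,5) count=0: revealed 9 new [(4,4) (4,5) (4,6) (5,4) (5,5) (5,6) (6,4) (6,5) (6,6)] -> total=9
Click 2 (4,2) count=1: revealed 1 new [(4,2)] -> total=10

Answer: 10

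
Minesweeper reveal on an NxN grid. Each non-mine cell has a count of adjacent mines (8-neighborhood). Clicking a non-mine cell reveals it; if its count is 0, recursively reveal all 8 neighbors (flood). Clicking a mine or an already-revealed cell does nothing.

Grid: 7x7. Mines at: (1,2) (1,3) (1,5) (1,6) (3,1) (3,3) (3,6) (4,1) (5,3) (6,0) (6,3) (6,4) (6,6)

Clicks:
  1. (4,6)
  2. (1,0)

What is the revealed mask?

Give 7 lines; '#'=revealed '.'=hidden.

Answer: ##.....
##.....
##.....
.......
......#
.......
.......

Derivation:
Click 1 (4,6) count=1: revealed 1 new [(4,6)] -> total=1
Click 2 (1,0) count=0: revealed 6 new [(0,0) (0,1) (1,0) (1,1) (2,0) (2,1)] -> total=7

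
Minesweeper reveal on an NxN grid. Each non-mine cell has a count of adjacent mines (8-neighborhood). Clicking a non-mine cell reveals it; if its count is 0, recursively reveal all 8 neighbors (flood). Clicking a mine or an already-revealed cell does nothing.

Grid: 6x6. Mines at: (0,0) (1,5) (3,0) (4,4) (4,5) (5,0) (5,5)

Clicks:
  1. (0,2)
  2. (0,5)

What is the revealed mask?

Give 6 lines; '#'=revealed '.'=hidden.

Answer: .#####
.####.
.####.
.####.
.###..
.###..

Derivation:
Click 1 (0,2) count=0: revealed 22 new [(0,1) (0,2) (0,3) (0,4) (1,1) (1,2) (1,3) (1,4) (2,1) (2,2) (2,3) (2,4) (3,1) (3,2) (3,3) (3,4) (4,1) (4,2) (4,3) (5,1) (5,2) (5,3)] -> total=22
Click 2 (0,5) count=1: revealed 1 new [(0,5)] -> total=23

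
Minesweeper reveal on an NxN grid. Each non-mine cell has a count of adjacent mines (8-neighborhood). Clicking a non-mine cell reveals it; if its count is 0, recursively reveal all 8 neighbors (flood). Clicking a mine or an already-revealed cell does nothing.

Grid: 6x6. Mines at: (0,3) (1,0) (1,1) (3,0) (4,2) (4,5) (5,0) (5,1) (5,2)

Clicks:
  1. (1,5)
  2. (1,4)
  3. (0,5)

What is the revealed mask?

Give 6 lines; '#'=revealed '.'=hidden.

Click 1 (1,5) count=0: revealed 14 new [(0,4) (0,5) (1,2) (1,3) (1,4) (1,5) (2,2) (2,3) (2,4) (2,5) (3,2) (3,3) (3,4) (3,5)] -> total=14
Click 2 (1,4) count=1: revealed 0 new [(none)] -> total=14
Click 3 (0,5) count=0: revealed 0 new [(none)] -> total=14

Answer: ....##
..####
..####
..####
......
......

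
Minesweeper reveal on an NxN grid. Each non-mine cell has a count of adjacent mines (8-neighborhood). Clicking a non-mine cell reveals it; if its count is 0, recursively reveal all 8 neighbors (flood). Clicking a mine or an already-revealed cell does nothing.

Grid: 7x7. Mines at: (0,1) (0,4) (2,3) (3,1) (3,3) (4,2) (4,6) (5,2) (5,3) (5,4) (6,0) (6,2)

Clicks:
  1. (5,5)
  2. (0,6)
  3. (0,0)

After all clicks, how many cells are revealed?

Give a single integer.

Answer: 13

Derivation:
Click 1 (5,5) count=2: revealed 1 new [(5,5)] -> total=1
Click 2 (0,6) count=0: revealed 11 new [(0,5) (0,6) (1,4) (1,5) (1,6) (2,4) (2,5) (2,6) (3,4) (3,5) (3,6)] -> total=12
Click 3 (0,0) count=1: revealed 1 new [(0,0)] -> total=13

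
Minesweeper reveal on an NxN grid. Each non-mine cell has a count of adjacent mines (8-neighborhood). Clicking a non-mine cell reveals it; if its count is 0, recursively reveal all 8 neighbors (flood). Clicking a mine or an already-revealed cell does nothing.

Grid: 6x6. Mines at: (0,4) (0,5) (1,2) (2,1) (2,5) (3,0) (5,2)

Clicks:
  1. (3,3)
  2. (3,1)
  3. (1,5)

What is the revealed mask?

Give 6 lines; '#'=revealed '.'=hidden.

Click 1 (3,3) count=0: revealed 14 new [(2,2) (2,3) (2,4) (3,2) (3,3) (3,4) (3,5) (4,2) (4,3) (4,4) (4,5) (5,3) (5,4) (5,5)] -> total=14
Click 2 (3,1) count=2: revealed 1 new [(3,1)] -> total=15
Click 3 (1,5) count=3: revealed 1 new [(1,5)] -> total=16

Answer: ......
.....#
..###.
.#####
..####
...###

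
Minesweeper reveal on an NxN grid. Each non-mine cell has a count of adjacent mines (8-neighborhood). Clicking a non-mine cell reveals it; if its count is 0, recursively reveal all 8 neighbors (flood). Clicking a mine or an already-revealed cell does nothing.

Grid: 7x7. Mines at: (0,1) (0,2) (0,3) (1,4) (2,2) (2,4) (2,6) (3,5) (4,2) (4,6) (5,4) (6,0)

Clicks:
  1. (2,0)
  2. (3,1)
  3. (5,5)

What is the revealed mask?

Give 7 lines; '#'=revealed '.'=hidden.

Answer: .......
##.....
##.....
##.....
##.....
##...#.
.......

Derivation:
Click 1 (2,0) count=0: revealed 10 new [(1,0) (1,1) (2,0) (2,1) (3,0) (3,1) (4,0) (4,1) (5,0) (5,1)] -> total=10
Click 2 (3,1) count=2: revealed 0 new [(none)] -> total=10
Click 3 (5,5) count=2: revealed 1 new [(5,5)] -> total=11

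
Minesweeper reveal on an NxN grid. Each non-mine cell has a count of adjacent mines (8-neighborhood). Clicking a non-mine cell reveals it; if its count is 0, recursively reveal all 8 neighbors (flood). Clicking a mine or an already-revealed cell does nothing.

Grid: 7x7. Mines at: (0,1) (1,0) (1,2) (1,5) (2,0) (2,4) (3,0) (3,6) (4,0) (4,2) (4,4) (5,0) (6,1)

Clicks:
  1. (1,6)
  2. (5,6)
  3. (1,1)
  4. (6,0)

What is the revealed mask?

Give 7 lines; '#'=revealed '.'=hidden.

Click 1 (1,6) count=1: revealed 1 new [(1,6)] -> total=1
Click 2 (5,6) count=0: revealed 12 new [(4,5) (4,6) (5,2) (5,3) (5,4) (5,5) (5,6) (6,2) (6,3) (6,4) (6,5) (6,6)] -> total=13
Click 3 (1,1) count=4: revealed 1 new [(1,1)] -> total=14
Click 4 (6,0) count=2: revealed 1 new [(6,0)] -> total=15

Answer: .......
.#....#
.......
.......
.....##
..#####
#.#####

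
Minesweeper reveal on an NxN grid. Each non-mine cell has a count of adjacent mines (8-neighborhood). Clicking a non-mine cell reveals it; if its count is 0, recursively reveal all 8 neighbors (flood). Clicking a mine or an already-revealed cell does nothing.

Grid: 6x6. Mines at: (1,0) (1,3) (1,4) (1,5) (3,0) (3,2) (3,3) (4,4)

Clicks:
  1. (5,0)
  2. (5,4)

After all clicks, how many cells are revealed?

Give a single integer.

Click 1 (5,0) count=0: revealed 8 new [(4,0) (4,1) (4,2) (4,3) (5,0) (5,1) (5,2) (5,3)] -> total=8
Click 2 (5,4) count=1: revealed 1 new [(5,4)] -> total=9

Answer: 9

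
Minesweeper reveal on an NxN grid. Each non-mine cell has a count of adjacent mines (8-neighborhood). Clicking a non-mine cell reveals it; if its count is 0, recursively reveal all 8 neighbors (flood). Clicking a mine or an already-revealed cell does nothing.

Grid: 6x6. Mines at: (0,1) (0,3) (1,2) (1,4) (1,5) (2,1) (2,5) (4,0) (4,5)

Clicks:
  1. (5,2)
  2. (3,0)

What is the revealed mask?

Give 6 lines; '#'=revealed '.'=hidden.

Click 1 (5,2) count=0: revealed 15 new [(2,2) (2,3) (2,4) (3,1) (3,2) (3,3) (3,4) (4,1) (4,2) (4,3) (4,4) (5,1) (5,2) (5,3) (5,4)] -> total=15
Click 2 (3,0) count=2: revealed 1 new [(3,0)] -> total=16

Answer: ......
......
..###.
#####.
.####.
.####.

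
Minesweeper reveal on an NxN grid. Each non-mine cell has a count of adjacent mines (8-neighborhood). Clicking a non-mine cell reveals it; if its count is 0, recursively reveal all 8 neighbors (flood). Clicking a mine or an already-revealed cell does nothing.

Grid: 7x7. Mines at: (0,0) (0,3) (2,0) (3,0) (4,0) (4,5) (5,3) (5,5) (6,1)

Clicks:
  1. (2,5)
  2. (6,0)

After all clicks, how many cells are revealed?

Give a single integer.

Answer: 26

Derivation:
Click 1 (2,5) count=0: revealed 25 new [(0,4) (0,5) (0,6) (1,1) (1,2) (1,3) (1,4) (1,5) (1,6) (2,1) (2,2) (2,3) (2,4) (2,5) (2,6) (3,1) (3,2) (3,3) (3,4) (3,5) (3,6) (4,1) (4,2) (4,3) (4,4)] -> total=25
Click 2 (6,0) count=1: revealed 1 new [(6,0)] -> total=26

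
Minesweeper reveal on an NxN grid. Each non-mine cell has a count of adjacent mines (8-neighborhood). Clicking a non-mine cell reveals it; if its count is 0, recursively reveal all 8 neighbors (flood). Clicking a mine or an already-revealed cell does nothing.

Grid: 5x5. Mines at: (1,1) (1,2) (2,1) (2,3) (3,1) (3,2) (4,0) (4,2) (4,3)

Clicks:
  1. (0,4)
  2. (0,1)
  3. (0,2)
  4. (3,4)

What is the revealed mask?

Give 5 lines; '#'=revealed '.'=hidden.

Answer: .####
...##
.....
....#
.....

Derivation:
Click 1 (0,4) count=0: revealed 4 new [(0,3) (0,4) (1,3) (1,4)] -> total=4
Click 2 (0,1) count=2: revealed 1 new [(0,1)] -> total=5
Click 3 (0,2) count=2: revealed 1 new [(0,2)] -> total=6
Click 4 (3,4) count=2: revealed 1 new [(3,4)] -> total=7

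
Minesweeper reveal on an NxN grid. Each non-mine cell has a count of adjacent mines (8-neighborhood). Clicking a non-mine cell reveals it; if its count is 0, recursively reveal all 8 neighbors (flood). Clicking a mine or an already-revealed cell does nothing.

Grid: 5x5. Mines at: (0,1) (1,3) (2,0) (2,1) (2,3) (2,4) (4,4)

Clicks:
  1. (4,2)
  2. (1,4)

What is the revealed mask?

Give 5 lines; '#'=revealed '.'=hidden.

Answer: .....
....#
.....
####.
####.

Derivation:
Click 1 (4,2) count=0: revealed 8 new [(3,0) (3,1) (3,2) (3,3) (4,0) (4,1) (4,2) (4,3)] -> total=8
Click 2 (1,4) count=3: revealed 1 new [(1,4)] -> total=9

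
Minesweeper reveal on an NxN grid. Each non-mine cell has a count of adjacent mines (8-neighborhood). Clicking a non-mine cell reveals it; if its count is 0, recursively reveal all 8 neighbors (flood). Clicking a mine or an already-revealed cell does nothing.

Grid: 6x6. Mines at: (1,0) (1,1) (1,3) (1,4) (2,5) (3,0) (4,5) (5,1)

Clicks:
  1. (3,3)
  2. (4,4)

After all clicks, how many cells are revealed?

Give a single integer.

Answer: 15

Derivation:
Click 1 (3,3) count=0: revealed 15 new [(2,1) (2,2) (2,3) (2,4) (3,1) (3,2) (3,3) (3,4) (4,1) (4,2) (4,3) (4,4) (5,2) (5,3) (5,4)] -> total=15
Click 2 (4,4) count=1: revealed 0 new [(none)] -> total=15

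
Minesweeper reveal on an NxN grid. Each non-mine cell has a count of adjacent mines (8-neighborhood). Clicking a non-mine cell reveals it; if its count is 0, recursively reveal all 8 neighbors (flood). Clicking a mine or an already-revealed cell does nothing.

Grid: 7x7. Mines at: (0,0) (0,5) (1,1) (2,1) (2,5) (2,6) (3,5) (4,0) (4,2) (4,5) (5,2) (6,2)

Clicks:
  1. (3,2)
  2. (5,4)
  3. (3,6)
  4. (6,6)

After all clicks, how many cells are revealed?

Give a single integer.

Click 1 (3,2) count=2: revealed 1 new [(3,2)] -> total=1
Click 2 (5,4) count=1: revealed 1 new [(5,4)] -> total=2
Click 3 (3,6) count=4: revealed 1 new [(3,6)] -> total=3
Click 4 (6,6) count=0: revealed 7 new [(5,3) (5,5) (5,6) (6,3) (6,4) (6,5) (6,6)] -> total=10

Answer: 10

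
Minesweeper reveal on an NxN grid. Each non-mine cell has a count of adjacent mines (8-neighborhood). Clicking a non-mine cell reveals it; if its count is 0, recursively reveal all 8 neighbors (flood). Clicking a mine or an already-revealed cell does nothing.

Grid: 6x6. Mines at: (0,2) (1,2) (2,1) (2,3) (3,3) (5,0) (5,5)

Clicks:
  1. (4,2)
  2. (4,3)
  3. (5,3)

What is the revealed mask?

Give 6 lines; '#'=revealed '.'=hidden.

Click 1 (4,2) count=1: revealed 1 new [(4,2)] -> total=1
Click 2 (4,3) count=1: revealed 1 new [(4,3)] -> total=2
Click 3 (5,3) count=0: revealed 6 new [(4,1) (4,4) (5,1) (5,2) (5,3) (5,4)] -> total=8

Answer: ......
......
......
......
.####.
.####.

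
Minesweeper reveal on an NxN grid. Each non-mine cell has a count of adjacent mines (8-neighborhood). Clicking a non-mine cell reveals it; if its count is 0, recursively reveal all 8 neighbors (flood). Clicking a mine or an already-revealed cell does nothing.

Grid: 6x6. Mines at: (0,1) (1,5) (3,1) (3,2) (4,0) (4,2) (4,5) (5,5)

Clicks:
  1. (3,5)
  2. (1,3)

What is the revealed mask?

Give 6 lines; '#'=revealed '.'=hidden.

Click 1 (3,5) count=1: revealed 1 new [(3,5)] -> total=1
Click 2 (1,3) count=0: revealed 9 new [(0,2) (0,3) (0,4) (1,2) (1,3) (1,4) (2,2) (2,3) (2,4)] -> total=10

Answer: ..###.
..###.
..###.
.....#
......
......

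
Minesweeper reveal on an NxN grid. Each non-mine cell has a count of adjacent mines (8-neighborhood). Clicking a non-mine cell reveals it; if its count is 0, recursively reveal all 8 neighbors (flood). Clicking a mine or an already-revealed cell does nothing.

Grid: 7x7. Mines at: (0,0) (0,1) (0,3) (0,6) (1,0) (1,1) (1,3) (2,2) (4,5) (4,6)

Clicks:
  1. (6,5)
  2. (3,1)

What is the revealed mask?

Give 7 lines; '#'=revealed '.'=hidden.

Click 1 (6,5) count=0: revealed 26 new [(2,0) (2,1) (3,0) (3,1) (3,2) (3,3) (3,4) (4,0) (4,1) (4,2) (4,3) (4,4) (5,0) (5,1) (5,2) (5,3) (5,4) (5,5) (5,6) (6,0) (6,1) (6,2) (6,3) (6,4) (6,5) (6,6)] -> total=26
Click 2 (3,1) count=1: revealed 0 new [(none)] -> total=26

Answer: .......
.......
##.....
#####..
#####..
#######
#######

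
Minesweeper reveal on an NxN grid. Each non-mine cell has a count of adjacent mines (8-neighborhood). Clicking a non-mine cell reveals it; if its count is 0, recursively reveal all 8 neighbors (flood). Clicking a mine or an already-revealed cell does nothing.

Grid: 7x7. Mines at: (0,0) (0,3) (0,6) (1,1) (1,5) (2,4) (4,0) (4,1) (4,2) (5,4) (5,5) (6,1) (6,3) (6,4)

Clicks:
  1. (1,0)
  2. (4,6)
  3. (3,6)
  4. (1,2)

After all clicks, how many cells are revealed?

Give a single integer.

Answer: 8

Derivation:
Click 1 (1,0) count=2: revealed 1 new [(1,0)] -> total=1
Click 2 (4,6) count=1: revealed 1 new [(4,6)] -> total=2
Click 3 (3,6) count=0: revealed 5 new [(2,5) (2,6) (3,5) (3,6) (4,5)] -> total=7
Click 4 (1,2) count=2: revealed 1 new [(1,2)] -> total=8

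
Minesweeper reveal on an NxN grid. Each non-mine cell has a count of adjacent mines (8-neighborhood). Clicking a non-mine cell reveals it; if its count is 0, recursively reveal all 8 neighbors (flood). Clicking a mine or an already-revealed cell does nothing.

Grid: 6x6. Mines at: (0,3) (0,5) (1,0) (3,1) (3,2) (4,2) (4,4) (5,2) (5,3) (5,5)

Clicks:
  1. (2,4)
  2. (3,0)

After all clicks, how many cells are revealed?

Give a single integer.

Click 1 (2,4) count=0: revealed 9 new [(1,3) (1,4) (1,5) (2,3) (2,4) (2,5) (3,3) (3,4) (3,5)] -> total=9
Click 2 (3,0) count=1: revealed 1 new [(3,0)] -> total=10

Answer: 10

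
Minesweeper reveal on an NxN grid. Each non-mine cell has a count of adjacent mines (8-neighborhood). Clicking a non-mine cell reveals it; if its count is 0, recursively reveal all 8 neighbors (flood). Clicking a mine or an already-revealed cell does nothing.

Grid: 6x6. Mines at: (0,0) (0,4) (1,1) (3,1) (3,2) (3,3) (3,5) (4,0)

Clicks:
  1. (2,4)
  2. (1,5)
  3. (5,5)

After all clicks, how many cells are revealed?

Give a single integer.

Answer: 12

Derivation:
Click 1 (2,4) count=2: revealed 1 new [(2,4)] -> total=1
Click 2 (1,5) count=1: revealed 1 new [(1,5)] -> total=2
Click 3 (5,5) count=0: revealed 10 new [(4,1) (4,2) (4,3) (4,4) (4,5) (5,1) (5,2) (5,3) (5,4) (5,5)] -> total=12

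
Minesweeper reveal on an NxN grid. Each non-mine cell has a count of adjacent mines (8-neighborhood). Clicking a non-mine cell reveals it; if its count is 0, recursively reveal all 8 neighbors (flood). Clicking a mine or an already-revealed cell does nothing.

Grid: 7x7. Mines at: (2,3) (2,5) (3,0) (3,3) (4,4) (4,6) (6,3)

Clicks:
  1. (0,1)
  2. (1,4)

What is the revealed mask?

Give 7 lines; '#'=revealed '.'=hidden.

Click 1 (0,1) count=0: revealed 17 new [(0,0) (0,1) (0,2) (0,3) (0,4) (0,5) (0,6) (1,0) (1,1) (1,2) (1,3) (1,4) (1,5) (1,6) (2,0) (2,1) (2,2)] -> total=17
Click 2 (1,4) count=2: revealed 0 new [(none)] -> total=17

Answer: #######
#######
###....
.......
.......
.......
.......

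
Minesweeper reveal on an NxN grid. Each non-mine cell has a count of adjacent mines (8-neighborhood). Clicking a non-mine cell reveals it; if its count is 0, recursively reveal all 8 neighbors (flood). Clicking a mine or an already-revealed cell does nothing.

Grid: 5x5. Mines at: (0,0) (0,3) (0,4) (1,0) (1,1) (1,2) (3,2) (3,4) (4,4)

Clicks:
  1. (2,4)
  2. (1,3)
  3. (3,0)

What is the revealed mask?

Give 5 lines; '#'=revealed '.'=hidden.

Answer: .....
...#.
##..#
##...
##...

Derivation:
Click 1 (2,4) count=1: revealed 1 new [(2,4)] -> total=1
Click 2 (1,3) count=3: revealed 1 new [(1,3)] -> total=2
Click 3 (3,0) count=0: revealed 6 new [(2,0) (2,1) (3,0) (3,1) (4,0) (4,1)] -> total=8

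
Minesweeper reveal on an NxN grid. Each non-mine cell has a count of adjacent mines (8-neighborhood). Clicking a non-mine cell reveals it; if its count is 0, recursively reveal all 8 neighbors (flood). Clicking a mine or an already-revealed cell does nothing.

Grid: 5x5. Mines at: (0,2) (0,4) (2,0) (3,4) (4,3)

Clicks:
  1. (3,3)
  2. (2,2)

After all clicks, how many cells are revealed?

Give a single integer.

Answer: 9

Derivation:
Click 1 (3,3) count=2: revealed 1 new [(3,3)] -> total=1
Click 2 (2,2) count=0: revealed 8 new [(1,1) (1,2) (1,3) (2,1) (2,2) (2,3) (3,1) (3,2)] -> total=9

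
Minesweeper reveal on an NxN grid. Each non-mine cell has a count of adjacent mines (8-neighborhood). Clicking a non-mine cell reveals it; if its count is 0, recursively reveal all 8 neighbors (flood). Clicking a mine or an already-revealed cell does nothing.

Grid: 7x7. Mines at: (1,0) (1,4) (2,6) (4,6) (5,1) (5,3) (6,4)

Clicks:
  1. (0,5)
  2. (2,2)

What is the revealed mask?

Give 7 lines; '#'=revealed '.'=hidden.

Answer: .###.#.
.###...
######.
######.
######.
.......
.......

Derivation:
Click 1 (0,5) count=1: revealed 1 new [(0,5)] -> total=1
Click 2 (2,2) count=0: revealed 24 new [(0,1) (0,2) (0,3) (1,1) (1,2) (1,3) (2,0) (2,1) (2,2) (2,3) (2,4) (2,5) (3,0) (3,1) (3,2) (3,3) (3,4) (3,5) (4,0) (4,1) (4,2) (4,3) (4,4) (4,5)] -> total=25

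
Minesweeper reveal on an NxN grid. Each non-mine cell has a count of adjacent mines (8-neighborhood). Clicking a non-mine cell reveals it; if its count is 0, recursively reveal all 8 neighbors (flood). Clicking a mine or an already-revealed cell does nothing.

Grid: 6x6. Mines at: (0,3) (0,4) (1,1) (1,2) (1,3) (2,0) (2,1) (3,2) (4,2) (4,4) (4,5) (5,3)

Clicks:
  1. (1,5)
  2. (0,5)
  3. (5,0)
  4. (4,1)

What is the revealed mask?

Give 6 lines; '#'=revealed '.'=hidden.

Click 1 (1,5) count=1: revealed 1 new [(1,5)] -> total=1
Click 2 (0,5) count=1: revealed 1 new [(0,5)] -> total=2
Click 3 (5,0) count=0: revealed 6 new [(3,0) (3,1) (4,0) (4,1) (5,0) (5,1)] -> total=8
Click 4 (4,1) count=2: revealed 0 new [(none)] -> total=8

Answer: .....#
.....#
......
##....
##....
##....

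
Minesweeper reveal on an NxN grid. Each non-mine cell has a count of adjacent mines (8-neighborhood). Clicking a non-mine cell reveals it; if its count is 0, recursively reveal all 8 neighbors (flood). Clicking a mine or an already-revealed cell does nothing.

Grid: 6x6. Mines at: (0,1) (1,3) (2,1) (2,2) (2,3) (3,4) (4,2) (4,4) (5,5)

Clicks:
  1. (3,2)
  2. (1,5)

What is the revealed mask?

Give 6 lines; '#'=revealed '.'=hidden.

Click 1 (3,2) count=4: revealed 1 new [(3,2)] -> total=1
Click 2 (1,5) count=0: revealed 6 new [(0,4) (0,5) (1,4) (1,5) (2,4) (2,5)] -> total=7

Answer: ....##
....##
....##
..#...
......
......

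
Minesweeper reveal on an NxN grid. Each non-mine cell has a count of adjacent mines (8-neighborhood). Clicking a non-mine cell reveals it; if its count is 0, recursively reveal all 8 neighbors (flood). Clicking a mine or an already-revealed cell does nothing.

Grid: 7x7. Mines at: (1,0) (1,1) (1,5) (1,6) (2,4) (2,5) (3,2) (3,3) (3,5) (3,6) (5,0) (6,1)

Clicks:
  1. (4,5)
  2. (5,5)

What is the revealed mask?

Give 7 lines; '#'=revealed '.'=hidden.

Click 1 (4,5) count=2: revealed 1 new [(4,5)] -> total=1
Click 2 (5,5) count=0: revealed 14 new [(4,2) (4,3) (4,4) (4,6) (5,2) (5,3) (5,4) (5,5) (5,6) (6,2) (6,3) (6,4) (6,5) (6,6)] -> total=15

Answer: .......
.......
.......
.......
..#####
..#####
..#####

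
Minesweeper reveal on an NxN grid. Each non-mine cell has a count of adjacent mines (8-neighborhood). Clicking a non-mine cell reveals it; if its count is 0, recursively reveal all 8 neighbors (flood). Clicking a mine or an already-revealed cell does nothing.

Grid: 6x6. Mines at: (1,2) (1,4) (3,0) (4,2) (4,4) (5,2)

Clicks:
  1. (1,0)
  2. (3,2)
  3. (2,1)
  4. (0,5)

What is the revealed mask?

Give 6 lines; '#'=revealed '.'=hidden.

Answer: ##...#
##....
##....
..#...
......
......

Derivation:
Click 1 (1,0) count=0: revealed 6 new [(0,0) (0,1) (1,0) (1,1) (2,0) (2,1)] -> total=6
Click 2 (3,2) count=1: revealed 1 new [(3,2)] -> total=7
Click 3 (2,1) count=2: revealed 0 new [(none)] -> total=7
Click 4 (0,5) count=1: revealed 1 new [(0,5)] -> total=8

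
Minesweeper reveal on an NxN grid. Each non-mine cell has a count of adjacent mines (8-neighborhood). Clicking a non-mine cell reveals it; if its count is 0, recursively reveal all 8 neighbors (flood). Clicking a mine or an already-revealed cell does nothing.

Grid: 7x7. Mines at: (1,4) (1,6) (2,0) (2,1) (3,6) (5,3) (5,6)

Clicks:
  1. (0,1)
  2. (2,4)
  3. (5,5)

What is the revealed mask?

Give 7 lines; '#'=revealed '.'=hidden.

Answer: ####...
####...
....#..
.......
.......
.....#.
.......

Derivation:
Click 1 (0,1) count=0: revealed 8 new [(0,0) (0,1) (0,2) (0,3) (1,0) (1,1) (1,2) (1,3)] -> total=8
Click 2 (2,4) count=1: revealed 1 new [(2,4)] -> total=9
Click 3 (5,5) count=1: revealed 1 new [(5,5)] -> total=10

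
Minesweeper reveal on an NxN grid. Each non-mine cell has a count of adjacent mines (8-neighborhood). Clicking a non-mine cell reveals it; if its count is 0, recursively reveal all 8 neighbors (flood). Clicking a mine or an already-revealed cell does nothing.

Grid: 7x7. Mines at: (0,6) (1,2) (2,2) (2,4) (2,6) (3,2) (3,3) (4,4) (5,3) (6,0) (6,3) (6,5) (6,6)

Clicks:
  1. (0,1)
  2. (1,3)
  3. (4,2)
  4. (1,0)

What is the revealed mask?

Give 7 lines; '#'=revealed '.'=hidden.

Answer: ##.....
##.#...
##.....
##.....
###....
##.....
.......

Derivation:
Click 1 (0,1) count=1: revealed 1 new [(0,1)] -> total=1
Click 2 (1,3) count=3: revealed 1 new [(1,3)] -> total=2
Click 3 (4,2) count=3: revealed 1 new [(4,2)] -> total=3
Click 4 (1,0) count=0: revealed 11 new [(0,0) (1,0) (1,1) (2,0) (2,1) (3,0) (3,1) (4,0) (4,1) (5,0) (5,1)] -> total=14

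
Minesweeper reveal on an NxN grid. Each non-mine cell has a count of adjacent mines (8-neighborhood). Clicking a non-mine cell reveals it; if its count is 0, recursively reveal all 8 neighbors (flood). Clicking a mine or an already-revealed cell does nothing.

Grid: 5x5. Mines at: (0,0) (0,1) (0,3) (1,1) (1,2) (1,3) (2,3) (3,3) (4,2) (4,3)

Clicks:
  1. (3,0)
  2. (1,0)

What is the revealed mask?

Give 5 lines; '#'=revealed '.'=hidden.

Click 1 (3,0) count=0: revealed 6 new [(2,0) (2,1) (3,0) (3,1) (4,0) (4,1)] -> total=6
Click 2 (1,0) count=3: revealed 1 new [(1,0)] -> total=7

Answer: .....
#....
##...
##...
##...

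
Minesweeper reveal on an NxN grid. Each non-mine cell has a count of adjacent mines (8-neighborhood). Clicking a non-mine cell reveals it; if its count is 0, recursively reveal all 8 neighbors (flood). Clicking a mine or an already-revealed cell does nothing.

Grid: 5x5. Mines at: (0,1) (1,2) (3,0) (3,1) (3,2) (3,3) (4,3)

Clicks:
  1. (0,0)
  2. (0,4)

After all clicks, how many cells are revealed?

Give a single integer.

Click 1 (0,0) count=1: revealed 1 new [(0,0)] -> total=1
Click 2 (0,4) count=0: revealed 6 new [(0,3) (0,4) (1,3) (1,4) (2,3) (2,4)] -> total=7

Answer: 7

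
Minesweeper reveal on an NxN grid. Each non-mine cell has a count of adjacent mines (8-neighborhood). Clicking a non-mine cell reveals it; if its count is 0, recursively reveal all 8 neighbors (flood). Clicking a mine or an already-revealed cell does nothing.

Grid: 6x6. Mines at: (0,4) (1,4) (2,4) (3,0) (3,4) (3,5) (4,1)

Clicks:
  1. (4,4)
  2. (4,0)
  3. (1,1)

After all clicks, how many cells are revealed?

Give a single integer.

Answer: 17

Derivation:
Click 1 (4,4) count=2: revealed 1 new [(4,4)] -> total=1
Click 2 (4,0) count=2: revealed 1 new [(4,0)] -> total=2
Click 3 (1,1) count=0: revealed 15 new [(0,0) (0,1) (0,2) (0,3) (1,0) (1,1) (1,2) (1,3) (2,0) (2,1) (2,2) (2,3) (3,1) (3,2) (3,3)] -> total=17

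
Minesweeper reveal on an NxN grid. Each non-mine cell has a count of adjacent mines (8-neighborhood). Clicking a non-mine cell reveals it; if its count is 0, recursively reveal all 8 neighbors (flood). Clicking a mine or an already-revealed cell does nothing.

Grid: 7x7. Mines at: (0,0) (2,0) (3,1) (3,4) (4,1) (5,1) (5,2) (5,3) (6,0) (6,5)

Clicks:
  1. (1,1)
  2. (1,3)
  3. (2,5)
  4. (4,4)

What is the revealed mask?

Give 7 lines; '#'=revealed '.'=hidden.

Answer: .######
.######
.######
.....##
....###
.....##
.......

Derivation:
Click 1 (1,1) count=2: revealed 1 new [(1,1)] -> total=1
Click 2 (1,3) count=0: revealed 23 new [(0,1) (0,2) (0,3) (0,4) (0,5) (0,6) (1,2) (1,3) (1,4) (1,5) (1,6) (2,1) (2,2) (2,3) (2,4) (2,5) (2,6) (3,5) (3,6) (4,5) (4,6) (5,5) (5,6)] -> total=24
Click 3 (2,5) count=1: revealed 0 new [(none)] -> total=24
Click 4 (4,4) count=2: revealed 1 new [(4,4)] -> total=25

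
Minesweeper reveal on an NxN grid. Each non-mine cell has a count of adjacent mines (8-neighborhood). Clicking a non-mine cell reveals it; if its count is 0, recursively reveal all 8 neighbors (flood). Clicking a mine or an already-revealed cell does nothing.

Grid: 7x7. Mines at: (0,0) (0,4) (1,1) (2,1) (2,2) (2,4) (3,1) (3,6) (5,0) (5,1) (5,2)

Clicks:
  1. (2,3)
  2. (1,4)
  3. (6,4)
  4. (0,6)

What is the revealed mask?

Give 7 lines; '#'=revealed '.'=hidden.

Answer: .....##
....###
...#.##
...###.
...####
...####
...####

Derivation:
Click 1 (2,3) count=2: revealed 1 new [(2,3)] -> total=1
Click 2 (1,4) count=2: revealed 1 new [(1,4)] -> total=2
Click 3 (6,4) count=0: revealed 15 new [(3,3) (3,4) (3,5) (4,3) (4,4) (4,5) (4,6) (5,3) (5,4) (5,5) (5,6) (6,3) (6,4) (6,5) (6,6)] -> total=17
Click 4 (0,6) count=0: revealed 6 new [(0,5) (0,6) (1,5) (1,6) (2,5) (2,6)] -> total=23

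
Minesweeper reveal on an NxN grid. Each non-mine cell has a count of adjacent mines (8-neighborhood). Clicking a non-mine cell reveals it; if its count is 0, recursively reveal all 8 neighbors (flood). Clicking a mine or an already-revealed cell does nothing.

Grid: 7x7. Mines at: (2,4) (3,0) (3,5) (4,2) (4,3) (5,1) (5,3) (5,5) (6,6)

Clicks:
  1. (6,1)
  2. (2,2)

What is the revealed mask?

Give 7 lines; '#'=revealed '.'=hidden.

Click 1 (6,1) count=1: revealed 1 new [(6,1)] -> total=1
Click 2 (2,2) count=0: revealed 23 new [(0,0) (0,1) (0,2) (0,3) (0,4) (0,5) (0,6) (1,0) (1,1) (1,2) (1,3) (1,4) (1,5) (1,6) (2,0) (2,1) (2,2) (2,3) (2,5) (2,6) (3,1) (3,2) (3,3)] -> total=24

Answer: #######
#######
####.##
.###...
.......
.......
.#.....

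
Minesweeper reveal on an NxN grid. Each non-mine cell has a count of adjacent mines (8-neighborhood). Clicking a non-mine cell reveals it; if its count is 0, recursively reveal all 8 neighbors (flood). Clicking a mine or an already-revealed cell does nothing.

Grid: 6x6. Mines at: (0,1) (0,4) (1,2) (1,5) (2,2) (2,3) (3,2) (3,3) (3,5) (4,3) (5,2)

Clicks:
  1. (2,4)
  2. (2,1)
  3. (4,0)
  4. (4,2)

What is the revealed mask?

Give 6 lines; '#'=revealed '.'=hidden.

Answer: ......
##....
##..#.
##....
###...
##....

Derivation:
Click 1 (2,4) count=4: revealed 1 new [(2,4)] -> total=1
Click 2 (2,1) count=3: revealed 1 new [(2,1)] -> total=2
Click 3 (4,0) count=0: revealed 9 new [(1,0) (1,1) (2,0) (3,0) (3,1) (4,0) (4,1) (5,0) (5,1)] -> total=11
Click 4 (4,2) count=4: revealed 1 new [(4,2)] -> total=12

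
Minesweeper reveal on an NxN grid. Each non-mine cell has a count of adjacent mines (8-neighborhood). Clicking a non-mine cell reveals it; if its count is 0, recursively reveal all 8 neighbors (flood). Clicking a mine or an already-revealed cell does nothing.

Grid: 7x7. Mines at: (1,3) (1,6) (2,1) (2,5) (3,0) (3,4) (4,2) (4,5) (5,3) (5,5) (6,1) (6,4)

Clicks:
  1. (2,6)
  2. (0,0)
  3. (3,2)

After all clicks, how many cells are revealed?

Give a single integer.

Click 1 (2,6) count=2: revealed 1 new [(2,6)] -> total=1
Click 2 (0,0) count=0: revealed 6 new [(0,0) (0,1) (0,2) (1,0) (1,1) (1,2)] -> total=7
Click 3 (3,2) count=2: revealed 1 new [(3,2)] -> total=8

Answer: 8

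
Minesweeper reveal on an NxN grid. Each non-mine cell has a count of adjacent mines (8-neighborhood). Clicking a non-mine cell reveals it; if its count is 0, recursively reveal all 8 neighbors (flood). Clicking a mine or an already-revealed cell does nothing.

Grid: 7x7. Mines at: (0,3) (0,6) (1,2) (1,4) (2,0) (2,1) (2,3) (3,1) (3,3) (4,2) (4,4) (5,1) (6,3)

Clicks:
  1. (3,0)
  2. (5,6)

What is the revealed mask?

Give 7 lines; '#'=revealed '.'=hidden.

Click 1 (3,0) count=3: revealed 1 new [(3,0)] -> total=1
Click 2 (5,6) count=0: revealed 14 new [(1,5) (1,6) (2,5) (2,6) (3,5) (3,6) (4,5) (4,6) (5,4) (5,5) (5,6) (6,4) (6,5) (6,6)] -> total=15

Answer: .......
.....##
.....##
#....##
.....##
....###
....###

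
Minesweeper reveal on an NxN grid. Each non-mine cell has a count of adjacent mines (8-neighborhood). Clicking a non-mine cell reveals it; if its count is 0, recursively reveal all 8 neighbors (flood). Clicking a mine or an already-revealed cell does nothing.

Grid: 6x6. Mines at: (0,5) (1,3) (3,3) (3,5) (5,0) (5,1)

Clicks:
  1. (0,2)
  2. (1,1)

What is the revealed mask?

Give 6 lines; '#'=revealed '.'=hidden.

Answer: ###...
###...
###...
###...
###...
......

Derivation:
Click 1 (0,2) count=1: revealed 1 new [(0,2)] -> total=1
Click 2 (1,1) count=0: revealed 14 new [(0,0) (0,1) (1,0) (1,1) (1,2) (2,0) (2,1) (2,2) (3,0) (3,1) (3,2) (4,0) (4,1) (4,2)] -> total=15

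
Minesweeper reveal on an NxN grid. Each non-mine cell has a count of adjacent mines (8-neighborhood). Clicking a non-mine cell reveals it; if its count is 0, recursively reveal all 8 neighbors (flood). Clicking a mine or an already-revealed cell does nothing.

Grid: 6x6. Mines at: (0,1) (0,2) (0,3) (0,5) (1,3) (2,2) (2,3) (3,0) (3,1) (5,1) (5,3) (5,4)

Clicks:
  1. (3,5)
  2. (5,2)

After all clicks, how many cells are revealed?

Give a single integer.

Click 1 (3,5) count=0: revealed 8 new [(1,4) (1,5) (2,4) (2,5) (3,4) (3,5) (4,4) (4,5)] -> total=8
Click 2 (5,2) count=2: revealed 1 new [(5,2)] -> total=9

Answer: 9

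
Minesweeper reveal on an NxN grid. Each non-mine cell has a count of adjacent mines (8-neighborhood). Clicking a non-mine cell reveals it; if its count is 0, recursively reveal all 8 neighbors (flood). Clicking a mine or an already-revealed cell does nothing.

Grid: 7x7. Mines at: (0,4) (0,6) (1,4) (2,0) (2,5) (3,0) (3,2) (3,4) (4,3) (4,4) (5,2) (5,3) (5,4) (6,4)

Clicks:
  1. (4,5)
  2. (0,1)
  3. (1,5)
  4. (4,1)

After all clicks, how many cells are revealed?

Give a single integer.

Click 1 (4,5) count=3: revealed 1 new [(4,5)] -> total=1
Click 2 (0,1) count=0: revealed 11 new [(0,0) (0,1) (0,2) (0,3) (1,0) (1,1) (1,2) (1,3) (2,1) (2,2) (2,3)] -> total=12
Click 3 (1,5) count=4: revealed 1 new [(1,5)] -> total=13
Click 4 (4,1) count=3: revealed 1 new [(4,1)] -> total=14

Answer: 14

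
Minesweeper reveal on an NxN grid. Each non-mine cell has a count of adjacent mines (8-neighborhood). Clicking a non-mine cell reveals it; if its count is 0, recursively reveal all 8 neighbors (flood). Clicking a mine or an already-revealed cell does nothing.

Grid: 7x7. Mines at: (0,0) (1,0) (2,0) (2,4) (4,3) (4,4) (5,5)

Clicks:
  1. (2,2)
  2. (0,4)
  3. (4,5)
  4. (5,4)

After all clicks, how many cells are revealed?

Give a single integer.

Click 1 (2,2) count=0: revealed 24 new [(0,1) (0,2) (0,3) (0,4) (0,5) (0,6) (1,1) (1,2) (1,3) (1,4) (1,5) (1,6) (2,1) (2,2) (2,3) (2,5) (2,6) (3,1) (3,2) (3,3) (3,5) (3,6) (4,5) (4,6)] -> total=24
Click 2 (0,4) count=0: revealed 0 new [(none)] -> total=24
Click 3 (4,5) count=2: revealed 0 new [(none)] -> total=24
Click 4 (5,4) count=3: revealed 1 new [(5,4)] -> total=25

Answer: 25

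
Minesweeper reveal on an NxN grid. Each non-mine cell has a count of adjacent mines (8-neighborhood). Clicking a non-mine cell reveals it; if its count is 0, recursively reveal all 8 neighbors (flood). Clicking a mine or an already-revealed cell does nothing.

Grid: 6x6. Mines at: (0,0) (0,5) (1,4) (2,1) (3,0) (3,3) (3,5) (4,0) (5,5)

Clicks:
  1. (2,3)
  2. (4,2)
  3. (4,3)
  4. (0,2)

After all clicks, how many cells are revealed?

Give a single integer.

Answer: 9

Derivation:
Click 1 (2,3) count=2: revealed 1 new [(2,3)] -> total=1
Click 2 (4,2) count=1: revealed 1 new [(4,2)] -> total=2
Click 3 (4,3) count=1: revealed 1 new [(4,3)] -> total=3
Click 4 (0,2) count=0: revealed 6 new [(0,1) (0,2) (0,3) (1,1) (1,2) (1,3)] -> total=9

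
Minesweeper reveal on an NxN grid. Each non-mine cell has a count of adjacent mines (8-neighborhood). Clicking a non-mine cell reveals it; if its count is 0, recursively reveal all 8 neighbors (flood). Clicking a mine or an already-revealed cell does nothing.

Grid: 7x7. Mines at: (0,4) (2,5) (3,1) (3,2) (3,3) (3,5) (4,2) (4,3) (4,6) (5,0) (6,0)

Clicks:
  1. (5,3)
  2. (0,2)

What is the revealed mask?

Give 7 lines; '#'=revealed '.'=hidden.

Click 1 (5,3) count=2: revealed 1 new [(5,3)] -> total=1
Click 2 (0,2) count=0: revealed 12 new [(0,0) (0,1) (0,2) (0,3) (1,0) (1,1) (1,2) (1,3) (2,0) (2,1) (2,2) (2,3)] -> total=13

Answer: ####...
####...
####...
.......
.......
...#...
.......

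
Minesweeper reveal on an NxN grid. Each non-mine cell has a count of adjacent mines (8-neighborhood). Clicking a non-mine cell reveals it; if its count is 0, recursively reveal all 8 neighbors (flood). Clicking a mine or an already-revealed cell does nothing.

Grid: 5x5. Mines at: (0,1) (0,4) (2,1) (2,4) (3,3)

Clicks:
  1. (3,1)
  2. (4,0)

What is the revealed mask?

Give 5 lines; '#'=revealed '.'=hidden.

Answer: .....
.....
.....
###..
###..

Derivation:
Click 1 (3,1) count=1: revealed 1 new [(3,1)] -> total=1
Click 2 (4,0) count=0: revealed 5 new [(3,0) (3,2) (4,0) (4,1) (4,2)] -> total=6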